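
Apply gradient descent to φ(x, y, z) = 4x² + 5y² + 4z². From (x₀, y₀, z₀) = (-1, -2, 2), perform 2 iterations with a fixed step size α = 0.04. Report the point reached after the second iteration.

∇φ = (8x, 10y, 8z)
Step 1: at (-1, -2, 2), ∇φ = (-8, -20, 16) → (-1, -2, 2) − 0.04·(-8, -20, 16) = (-0.68, -1.2, 1.36)
Step 2: at (-0.68, -1.2, 1.36), ∇φ = (-5.44, -12, 10.88) → (-0.68, -1.2, 1.36) − 0.04·(-5.44, -12, 10.88) = (-0.4624, -0.72, 0.9248)

(-0.4624, -0.72, 0.9248)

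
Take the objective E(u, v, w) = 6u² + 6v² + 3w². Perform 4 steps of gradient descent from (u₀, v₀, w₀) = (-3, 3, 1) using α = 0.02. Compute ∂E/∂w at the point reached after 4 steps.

∇E = (12u, 12v, 6w)
(u₁, v₁, w₁) = (-3, 3, 1) − 0.02·(-36, 36, 6) = (-2.28, 2.28, 0.88)
(u₂, v₂, w₂) = (-2.28, 2.28, 0.88) − 0.02·(-27.36, 27.36, 5.28) = (-1.7328, 1.7328, 0.7744)
(u₃, v₃, w₃) = (-1.7328, 1.7328, 0.7744) − 0.02·(-20.7936, 20.7936, 4.6464) = (-1.316928, 1.316928, 0.681472)
(u₄, v₄, w₄) = (-1.316928, 1.316928, 0.681472) − 0.02·(-15.803136, 15.803136, 4.088832) = (-1.00086528, 1.00086528, 0.59969536)
∂E/∂w at (-1.00086528, 1.00086528, 0.59969536) = 3.59817216

3.59817216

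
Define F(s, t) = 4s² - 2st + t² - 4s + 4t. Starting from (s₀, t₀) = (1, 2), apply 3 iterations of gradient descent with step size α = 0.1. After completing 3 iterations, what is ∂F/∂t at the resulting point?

3.504

∇F = (8s - 2t - 4, -2s + 2t + 4)
(s₁, t₁) = (1, 2) − 0.1·(0, 6) = (1, 1.4)
(s₂, t₂) = (1, 1.4) − 0.1·(1.2, 4.8) = (0.88, 0.92)
(s₃, t₃) = (0.88, 0.92) − 0.1·(1.2, 4.08) = (0.76, 0.512)
∂F/∂t at (0.76, 0.512) = 3.504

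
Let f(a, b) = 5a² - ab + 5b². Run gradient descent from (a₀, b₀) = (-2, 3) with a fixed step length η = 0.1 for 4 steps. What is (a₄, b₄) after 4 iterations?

(-0.0002, 0.0003)

∇f = (10a - b, -a + 10b)
(a₁, b₁) = (-2, 3) − 0.1·(-23, 32) = (0.3, -0.2)
(a₂, b₂) = (0.3, -0.2) − 0.1·(3.2, -2.3) = (-0.02, 0.03)
(a₃, b₃) = (-0.02, 0.03) − 0.1·(-0.23, 0.32) = (0.003, -0.002)
(a₄, b₄) = (0.003, -0.002) − 0.1·(0.032, -0.023) = (-0.0002, 0.0003)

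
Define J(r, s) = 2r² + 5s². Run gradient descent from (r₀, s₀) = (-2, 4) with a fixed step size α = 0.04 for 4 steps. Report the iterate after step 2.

(-1.4112, 1.44)

∇J = (4r, 10s)
(r₁, s₁) = (-2, 4) − 0.04·(-8, 40) = (-1.68, 2.4)
(r₂, s₂) = (-1.68, 2.4) − 0.04·(-6.72, 24) = (-1.4112, 1.44)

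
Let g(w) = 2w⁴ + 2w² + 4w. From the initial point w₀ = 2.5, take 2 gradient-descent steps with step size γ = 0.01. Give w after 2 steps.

g′(w) = 8w³ + 4w + 4
Step 1: g′(2.5) = 139; w₁ = 2.5 − 0.01·139 = 1.11
Step 2: g′(1.11) = 19.381048; w₂ = 1.11 − 0.01·19.381048 = 0.91618952

0.91618952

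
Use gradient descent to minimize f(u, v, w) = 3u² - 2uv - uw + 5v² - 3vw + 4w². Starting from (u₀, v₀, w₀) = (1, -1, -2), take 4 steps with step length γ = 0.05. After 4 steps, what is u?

-0.023875

∇f = (6u - 2v - w, -2u + 10v - 3w, -u - 3v + 8w)
Step 1: at (1, -1, -2), ∇f = (10, -6, -14) → (1, -1, -2) − 0.05·(10, -6, -14) = (0.5, -0.7, -1.3)
Step 2: at (0.5, -0.7, -1.3), ∇f = (5.7, -4.1, -8.8) → (0.5, -0.7, -1.3) − 0.05·(5.7, -4.1, -8.8) = (0.215, -0.495, -0.86)
Step 3: at (0.215, -0.495, -0.86), ∇f = (3.14, -2.8, -5.61) → (0.215, -0.495, -0.86) − 0.05·(3.14, -2.8, -5.61) = (0.058, -0.355, -0.5795)
Step 4: at (0.058, -0.355, -0.5795), ∇f = (1.6375, -1.9275, -3.629) → (0.058, -0.355, -0.5795) − 0.05·(1.6375, -1.9275, -3.629) = (-0.023875, -0.258625, -0.39805)
u = -0.023875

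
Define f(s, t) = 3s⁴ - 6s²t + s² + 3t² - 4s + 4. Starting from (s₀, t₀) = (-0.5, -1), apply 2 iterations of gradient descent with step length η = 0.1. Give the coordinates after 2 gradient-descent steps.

(0.26875, 0.2375)

∇f = (12s³ - 12st + 2s - 4, -6s² + 6t)
(s₁, t₁) = (-0.5, -1) − 0.1·(-12.5, -7.5) = (0.75, -0.25)
(s₂, t₂) = (0.75, -0.25) − 0.1·(4.8125, -4.875) = (0.26875, 0.2375)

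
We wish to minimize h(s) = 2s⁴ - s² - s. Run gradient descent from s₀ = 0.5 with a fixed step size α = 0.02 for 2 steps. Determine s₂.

h′(s) = 8s³ - 2s - 1
s₁ = 0.5 − 0.02·(-1) = 0.52
s₂ = 0.52 − 0.02·(-0.915136) = 0.53830272

0.53830272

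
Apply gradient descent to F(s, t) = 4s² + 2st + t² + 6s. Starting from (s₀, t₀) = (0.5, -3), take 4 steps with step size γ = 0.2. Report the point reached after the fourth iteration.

∇F = (8s + 2t + 6, 2s + 2t)
(s₁, t₁) = (0.5, -3) − 0.2·(4, -5) = (-0.3, -2)
(s₂, t₂) = (-0.3, -2) − 0.2·(-0.4, -4.6) = (-0.22, -1.08)
(s₃, t₃) = (-0.22, -1.08) − 0.2·(2.08, -2.6) = (-0.636, -0.56)
(s₄, t₄) = (-0.636, -0.56) − 0.2·(-0.208, -2.392) = (-0.5944, -0.0816)

(-0.5944, -0.0816)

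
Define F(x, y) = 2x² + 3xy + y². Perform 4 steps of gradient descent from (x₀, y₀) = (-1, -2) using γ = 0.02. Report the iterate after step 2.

∇F = (4x + 3y, 3x + 2y)
(x₁, y₁) = (-1, -2) − 0.02·(-10, -7) = (-0.8, -1.86)
(x₂, y₂) = (-0.8, -1.86) − 0.02·(-8.78, -6.12) = (-0.6244, -1.7376)

(-0.6244, -1.7376)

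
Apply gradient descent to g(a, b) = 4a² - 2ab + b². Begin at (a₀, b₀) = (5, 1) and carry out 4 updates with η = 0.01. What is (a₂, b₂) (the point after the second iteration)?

∇g = (8a - 2b, -2a + 2b)
(a₁, b₁) = (5, 1) − 0.01·(38, -8) = (4.62, 1.08)
(a₂, b₂) = (4.62, 1.08) − 0.01·(34.8, -7.08) = (4.272, 1.1508)

(4.272, 1.1508)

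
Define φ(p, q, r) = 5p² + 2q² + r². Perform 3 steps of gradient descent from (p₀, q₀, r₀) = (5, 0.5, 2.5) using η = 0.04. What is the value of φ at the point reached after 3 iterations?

∇φ = (10p, 4q, 2r)
Step 1: at (5, 0.5, 2.5), ∇φ = (50, 2, 5) → (5, 0.5, 2.5) − 0.04·(50, 2, 5) = (3, 0.42, 2.3)
Step 2: at (3, 0.42, 2.3), ∇φ = (30, 1.68, 4.6) → (3, 0.42, 2.3) − 0.04·(30, 1.68, 4.6) = (1.8, 0.3528, 2.116)
Step 3: at (1.8, 0.3528, 2.116), ∇φ = (18, 1.4112, 4.232) → (1.8, 0.3528, 2.116) − 0.04·(18, 1.4112, 4.232) = (1.08, 0.296352, 1.94672)
φ(1.08, 0.296352, 1.94672) = 9.797367774208

9.797367774208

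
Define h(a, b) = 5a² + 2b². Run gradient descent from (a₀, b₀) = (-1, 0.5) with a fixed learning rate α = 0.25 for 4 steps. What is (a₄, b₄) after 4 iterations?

∇h = (10a, 4b)
(a₁, b₁) = (-1, 0.5) − 0.25·(-10, 2) = (1.5, 0)
(a₂, b₂) = (1.5, 0) − 0.25·(15, 0) = (-2.25, 0)
(a₃, b₃) = (-2.25, 0) − 0.25·(-22.5, 0) = (3.375, 0)
(a₄, b₄) = (3.375, 0) − 0.25·(33.75, 0) = (-5.0625, 0)

(-5.0625, 0)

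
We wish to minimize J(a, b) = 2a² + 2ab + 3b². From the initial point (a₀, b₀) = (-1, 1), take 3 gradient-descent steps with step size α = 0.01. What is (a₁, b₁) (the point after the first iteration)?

∇J = (4a + 2b, 2a + 6b)
(a₁, b₁) = (-1, 1) − 0.01·(-2, 4) = (-0.98, 0.96)

(-0.98, 0.96)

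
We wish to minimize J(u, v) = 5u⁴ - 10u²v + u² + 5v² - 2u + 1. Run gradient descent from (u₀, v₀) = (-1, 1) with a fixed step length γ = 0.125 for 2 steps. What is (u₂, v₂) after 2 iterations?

(-1.0625, 0.0625)

∇J = (20u³ - 20uv + 2u - 2, -10u² + 10v)
(u₁, v₁) = (-1, 1) − 0.125·(-4, 0) = (-0.5, 1)
(u₂, v₂) = (-0.5, 1) − 0.125·(4.5, 7.5) = (-1.0625, 0.0625)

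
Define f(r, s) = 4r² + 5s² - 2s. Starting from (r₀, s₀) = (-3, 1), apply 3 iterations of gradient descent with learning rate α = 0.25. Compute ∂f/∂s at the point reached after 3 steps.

-27

∇f = (8r, 10s - 2)
Step 1: at (-3, 1), ∇f = (-24, 8) → (-3, 1) − 0.25·(-24, 8) = (3, -1)
Step 2: at (3, -1), ∇f = (24, -12) → (3, -1) − 0.25·(24, -12) = (-3, 2)
Step 3: at (-3, 2), ∇f = (-24, 18) → (-3, 2) − 0.25·(-24, 18) = (3, -2.5)
∂f/∂s at (3, -2.5) = -27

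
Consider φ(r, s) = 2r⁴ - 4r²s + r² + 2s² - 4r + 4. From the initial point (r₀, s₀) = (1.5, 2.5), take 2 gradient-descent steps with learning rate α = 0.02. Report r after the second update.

1.59265408

∇φ = (8r³ - 8rs + 2r - 4, -4r² + 4s)
(r₁, s₁) = (1.5, 2.5) − 0.02·(-4, 1) = (1.58, 2.48)
(r₂, s₂) = (1.58, 2.48) − 0.02·(-0.632704, -0.0656) = (1.59265408, 2.481312)
r = 1.59265408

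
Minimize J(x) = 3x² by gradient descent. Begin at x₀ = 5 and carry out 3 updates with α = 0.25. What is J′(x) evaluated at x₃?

J′(x) = 6x
Step 1: J′(5) = 30; x₁ = 5 − 0.25·30 = -2.5
Step 2: J′(-2.5) = -15; x₂ = -2.5 − 0.25·(-15) = 1.25
Step 3: J′(1.25) = 7.5; x₃ = 1.25 − 0.25·7.5 = -0.625
J′(x) at (-0.625) = -3.75

-3.75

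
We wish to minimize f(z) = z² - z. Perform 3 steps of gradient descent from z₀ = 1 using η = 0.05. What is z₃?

0.8645

f′(z) = 2z - 1
z₁ = 1 − 0.05·1 = 0.95
z₂ = 0.95 − 0.05·0.9 = 0.905
z₃ = 0.905 − 0.05·0.81 = 0.8645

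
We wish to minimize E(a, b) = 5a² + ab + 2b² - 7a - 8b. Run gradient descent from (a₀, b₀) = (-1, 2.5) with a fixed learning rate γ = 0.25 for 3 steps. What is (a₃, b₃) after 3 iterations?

(5.5390625, 2.6875)

∇E = (10a + b - 7, a + 4b - 8)
Step 1: at (-1, 2.5), ∇E = (-14.5, 1) → (-1, 2.5) − 0.25·(-14.5, 1) = (2.625, 2.25)
Step 2: at (2.625, 2.25), ∇E = (21.5, 3.625) → (2.625, 2.25) − 0.25·(21.5, 3.625) = (-2.75, 1.34375)
Step 3: at (-2.75, 1.34375), ∇E = (-33.15625, -5.375) → (-2.75, 1.34375) − 0.25·(-33.15625, -5.375) = (5.5390625, 2.6875)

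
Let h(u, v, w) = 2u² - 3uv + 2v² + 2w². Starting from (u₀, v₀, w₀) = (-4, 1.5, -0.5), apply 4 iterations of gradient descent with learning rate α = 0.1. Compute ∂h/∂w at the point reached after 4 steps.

-0.2592

∇h = (4u - 3v, -3u + 4v, 4w)
Step 1: at (-4, 1.5, -0.5), ∇h = (-20.5, 18, -2) → (-4, 1.5, -0.5) − 0.1·(-20.5, 18, -2) = (-1.95, -0.3, -0.3)
Step 2: at (-1.95, -0.3, -0.3), ∇h = (-6.9, 4.65, -1.2) → (-1.95, -0.3, -0.3) − 0.1·(-6.9, 4.65, -1.2) = (-1.26, -0.765, -0.18)
Step 3: at (-1.26, -0.765, -0.18), ∇h = (-2.745, 0.72, -0.72) → (-1.26, -0.765, -0.18) − 0.1·(-2.745, 0.72, -0.72) = (-0.9855, -0.837, -0.108)
Step 4: at (-0.9855, -0.837, -0.108), ∇h = (-1.431, -0.3915, -0.432) → (-0.9855, -0.837, -0.108) − 0.1·(-1.431, -0.3915, -0.432) = (-0.8424, -0.79785, -0.0648)
∂h/∂w at (-0.8424, -0.79785, -0.0648) = -0.2592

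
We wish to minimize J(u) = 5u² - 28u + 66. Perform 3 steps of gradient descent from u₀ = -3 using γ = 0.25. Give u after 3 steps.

J′(u) = 10u - 28
Step 1: J′(-3) = -58; u₁ = -3 − 0.25·(-58) = 11.5
Step 2: J′(11.5) = 87; u₂ = 11.5 − 0.25·87 = -10.25
Step 3: J′(-10.25) = -130.5; u₃ = -10.25 − 0.25·(-130.5) = 22.375

22.375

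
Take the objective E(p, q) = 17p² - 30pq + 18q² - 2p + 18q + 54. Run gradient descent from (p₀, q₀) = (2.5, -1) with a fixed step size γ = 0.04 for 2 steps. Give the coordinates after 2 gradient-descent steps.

(4.0712, -4.3408)

∇E = (34p - 30q - 2, -30p + 36q + 18)
Step 1: at (2.5, -1), ∇E = (113, -93) → (2.5, -1) − 0.04·(113, -93) = (-2.02, 2.72)
Step 2: at (-2.02, 2.72), ∇E = (-152.28, 176.52) → (-2.02, 2.72) − 0.04·(-152.28, 176.52) = (4.0712, -4.3408)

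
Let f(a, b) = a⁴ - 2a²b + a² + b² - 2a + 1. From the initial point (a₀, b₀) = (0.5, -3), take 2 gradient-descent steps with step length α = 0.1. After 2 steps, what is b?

-1.8795

∇f = (4a³ - 4ab + 2a - 2, -2a² + 2b)
(a₁, b₁) = (0.5, -3) − 0.1·(5.5, -6.5) = (-0.05, -2.35)
(a₂, b₂) = (-0.05, -2.35) − 0.1·(-2.5705, -4.705) = (0.20705, -1.8795)
b = -1.8795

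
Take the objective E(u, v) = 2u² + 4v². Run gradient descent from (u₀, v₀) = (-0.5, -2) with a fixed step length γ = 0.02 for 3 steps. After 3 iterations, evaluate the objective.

5.923946006528

∇E = (4u, 8v)
(u₁, v₁) = (-0.5, -2) − 0.02·(-2, -16) = (-0.46, -1.68)
(u₂, v₂) = (-0.46, -1.68) − 0.02·(-1.84, -13.44) = (-0.4232, -1.4112)
(u₃, v₃) = (-0.4232, -1.4112) − 0.02·(-1.6928, -11.2896) = (-0.389344, -1.185408)
E(-0.389344, -1.185408) = 5.923946006528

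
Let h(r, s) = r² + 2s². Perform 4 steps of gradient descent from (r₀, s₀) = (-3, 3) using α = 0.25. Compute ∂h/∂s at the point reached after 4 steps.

0

∇h = (2r, 4s)
(r₁, s₁) = (-3, 3) − 0.25·(-6, 12) = (-1.5, 0)
(r₂, s₂) = (-1.5, 0) − 0.25·(-3, 0) = (-0.75, 0)
(r₃, s₃) = (-0.75, 0) − 0.25·(-1.5, 0) = (-0.375, 0)
(r₄, s₄) = (-0.375, 0) − 0.25·(-0.75, 0) = (-0.1875, 0)
∂h/∂s at (-0.1875, 0) = 0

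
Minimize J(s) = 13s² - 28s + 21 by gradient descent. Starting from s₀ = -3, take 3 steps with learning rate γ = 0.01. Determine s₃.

-0.575144

J′(s) = 26s - 28
Step 1: J′(-3) = -106; s₁ = -3 − 0.01·(-106) = -1.94
Step 2: J′(-1.94) = -78.44; s₂ = -1.94 − 0.01·(-78.44) = -1.1556
Step 3: J′(-1.1556) = -58.0456; s₃ = -1.1556 − 0.01·(-58.0456) = -0.575144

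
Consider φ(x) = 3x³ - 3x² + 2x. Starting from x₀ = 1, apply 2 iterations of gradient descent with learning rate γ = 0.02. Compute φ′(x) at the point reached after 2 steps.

φ′(x) = 9x² - 6x + 2
Step 1: φ′(1) = 5; x₁ = 1 − 0.02·5 = 0.9
Step 2: φ′(0.9) = 3.89; x₂ = 0.9 − 0.02·3.89 = 0.8222
φ′(x) at (0.8222) = 3.15091556

3.15091556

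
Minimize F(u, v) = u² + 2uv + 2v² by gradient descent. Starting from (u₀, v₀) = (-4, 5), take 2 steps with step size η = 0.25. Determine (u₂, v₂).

(-3.25, 2.25)

∇F = (2u + 2v, 2u + 4v)
(u₁, v₁) = (-4, 5) − 0.25·(2, 12) = (-4.5, 2)
(u₂, v₂) = (-4.5, 2) − 0.25·(-5, -1) = (-3.25, 2.25)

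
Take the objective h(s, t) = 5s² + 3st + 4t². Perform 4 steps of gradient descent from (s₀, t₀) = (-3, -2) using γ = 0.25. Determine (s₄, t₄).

∇h = (10s + 3t, 3s + 8t)
Step 1: at (-3, -2), ∇h = (-36, -25) → (-3, -2) − 0.25·(-36, -25) = (6, 4.25)
Step 2: at (6, 4.25), ∇h = (72.75, 52) → (6, 4.25) − 0.25·(72.75, 52) = (-12.1875, -8.75)
Step 3: at (-12.1875, -8.75), ∇h = (-148.125, -106.5625) → (-12.1875, -8.75) − 0.25·(-148.125, -106.5625) = (24.84375, 17.890625)
Step 4: at (24.84375, 17.890625), ∇h = (302.109375, 217.65625) → (24.84375, 17.890625) − 0.25·(302.109375, 217.65625) = (-50.68359375, -36.5234375)

(-50.68359375, -36.5234375)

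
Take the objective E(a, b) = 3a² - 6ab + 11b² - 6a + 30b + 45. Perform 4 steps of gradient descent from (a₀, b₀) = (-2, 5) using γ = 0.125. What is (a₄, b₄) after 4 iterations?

∇E = (6a - 6b - 6, -6a + 22b + 30)
(a₁, b₁) = (-2, 5) − 0.125·(-48, 152) = (4, -14)
(a₂, b₂) = (4, -14) − 0.125·(102, -302) = (-8.75, 23.75)
(a₃, b₃) = (-8.75, 23.75) − 0.125·(-201, 605) = (16.375, -51.875)
(a₄, b₄) = (16.375, -51.875) − 0.125·(403.5, -1209.5) = (-34.0625, 99.3125)

(-34.0625, 99.3125)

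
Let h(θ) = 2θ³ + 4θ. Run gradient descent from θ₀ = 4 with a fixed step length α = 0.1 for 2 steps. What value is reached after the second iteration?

h′(θ) = 6θ² + 4
θ₁ = 4 − 0.1·100 = -6
θ₂ = -6 − 0.1·220 = -28

-28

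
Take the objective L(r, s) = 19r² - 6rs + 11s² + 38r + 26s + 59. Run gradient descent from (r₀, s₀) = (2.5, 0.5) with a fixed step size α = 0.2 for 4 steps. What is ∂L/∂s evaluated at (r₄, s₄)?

∇L = (38r - 6s + 38, -6r + 22s + 26)
(r₁, s₁) = (2.5, 0.5) − 0.2·(130, 22) = (-23.5, -3.9)
(r₂, s₂) = (-23.5, -3.9) − 0.2·(-831.6, 81.2) = (142.82, -20.14)
(r₃, s₃) = (142.82, -20.14) − 0.2·(5586, -1274) = (-974.38, 234.66)
(r₄, s₄) = (-974.38, 234.66) − 0.2·(-38396.4, 11034.8) = (6704.9, -1972.3)
∂L/∂s at (6704.9, -1972.3) = -83594

-83594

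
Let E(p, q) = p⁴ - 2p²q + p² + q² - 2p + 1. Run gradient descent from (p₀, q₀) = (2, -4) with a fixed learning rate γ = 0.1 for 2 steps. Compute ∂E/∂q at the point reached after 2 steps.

∇E = (4p³ - 4pq + 2p - 2, -2p² + 2q)
(p₁, q₁) = (2, -4) − 0.1·(66, -16) = (-4.6, -2.4)
(p₂, q₂) = (-4.6, -2.4) − 0.1·(-444.704, -47.12) = (39.8704, 2.312)
∂E/∂q at (39.8704, 2.312) = -3174.67359232

-3174.67359232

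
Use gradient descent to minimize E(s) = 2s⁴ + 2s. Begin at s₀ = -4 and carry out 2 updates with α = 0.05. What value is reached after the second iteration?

-3953.95

E′(s) = 8s³ + 2
s₁ = -4 − 0.05·(-510) = 21.5
s₂ = 21.5 − 0.05·79509 = -3953.95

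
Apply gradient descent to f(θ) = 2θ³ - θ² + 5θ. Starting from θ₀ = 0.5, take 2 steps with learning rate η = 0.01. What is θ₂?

0.3920185

f′(θ) = 6θ² - 2θ + 5
Step 1: f′(0.5) = 5.5; θ₁ = 0.5 − 0.01·5.5 = 0.445
Step 2: f′(0.445) = 5.29815; θ₂ = 0.445 − 0.01·5.29815 = 0.3920185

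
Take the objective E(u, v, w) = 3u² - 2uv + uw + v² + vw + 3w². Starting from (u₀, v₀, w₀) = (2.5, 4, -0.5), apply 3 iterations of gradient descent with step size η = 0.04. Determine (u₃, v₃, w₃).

(1.883104, 3.681856, -0.789632)

∇E = (6u - 2v + w, -2u + 2v + w, u + v + 6w)
Step 1: at (2.5, 4, -0.5), ∇E = (6.5, 2.5, 3.5) → (2.5, 4, -0.5) − 0.04·(6.5, 2.5, 3.5) = (2.24, 3.9, -0.64)
Step 2: at (2.24, 3.9, -0.64), ∇E = (5, 2.68, 2.3) → (2.24, 3.9, -0.64) − 0.04·(5, 2.68, 2.3) = (2.04, 3.7928, -0.732)
Step 3: at (2.04, 3.7928, -0.732), ∇E = (3.9224, 2.7736, 1.4408) → (2.04, 3.7928, -0.732) − 0.04·(3.9224, 2.7736, 1.4408) = (1.883104, 3.681856, -0.789632)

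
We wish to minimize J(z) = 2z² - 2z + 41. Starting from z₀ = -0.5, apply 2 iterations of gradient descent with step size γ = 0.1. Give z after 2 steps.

J′(z) = 4z - 2
z₁ = -0.5 − 0.1·(-4) = -0.1
z₂ = -0.1 − 0.1·(-2.4) = 0.14

0.14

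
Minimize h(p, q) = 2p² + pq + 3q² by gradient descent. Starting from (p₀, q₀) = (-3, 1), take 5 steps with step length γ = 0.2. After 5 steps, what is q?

∇h = (4p + q, p + 6q)
Step 1: at (-3, 1), ∇h = (-11, 3) → (-3, 1) − 0.2·(-11, 3) = (-0.8, 0.4)
Step 2: at (-0.8, 0.4), ∇h = (-2.8, 1.6) → (-0.8, 0.4) − 0.2·(-2.8, 1.6) = (-0.24, 0.08)
Step 3: at (-0.24, 0.08), ∇h = (-0.88, 0.24) → (-0.24, 0.08) − 0.2·(-0.88, 0.24) = (-0.064, 0.032)
Step 4: at (-0.064, 0.032), ∇h = (-0.224, 0.128) → (-0.064, 0.032) − 0.2·(-0.224, 0.128) = (-0.0192, 0.0064)
Step 5: at (-0.0192, 0.0064), ∇h = (-0.0704, 0.0192) → (-0.0192, 0.0064) − 0.2·(-0.0704, 0.0192) = (-0.00512, 0.00256)
q = 0.00256

0.00256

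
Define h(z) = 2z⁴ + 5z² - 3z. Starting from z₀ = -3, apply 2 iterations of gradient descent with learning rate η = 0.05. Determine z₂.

-332.68845

h′(z) = 8z³ + 10z - 3
Step 1: h′(-3) = -249; z₁ = -3 − 0.05·(-249) = 9.45
Step 2: h′(9.45) = 6842.769; z₂ = 9.45 − 0.05·6842.769 = -332.68845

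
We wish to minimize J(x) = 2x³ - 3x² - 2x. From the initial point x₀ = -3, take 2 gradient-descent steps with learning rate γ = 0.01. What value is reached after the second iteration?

-4.7234

J′(x) = 6x² - 6x - 2
Step 1: J′(-3) = 70; x₁ = -3 − 0.01·70 = -3.7
Step 2: J′(-3.7) = 102.34; x₂ = -3.7 − 0.01·102.34 = -4.7234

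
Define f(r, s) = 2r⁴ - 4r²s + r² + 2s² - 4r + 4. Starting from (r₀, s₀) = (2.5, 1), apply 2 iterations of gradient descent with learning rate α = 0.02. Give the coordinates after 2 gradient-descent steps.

(0.52235648, 1.317952)

∇f = (8r³ - 8rs + 2r - 4, -4r² + 4s)
Step 1: at (2.5, 1), ∇f = (106, -21) → (2.5, 1) − 0.02·(106, -21) = (0.38, 1.42)
Step 2: at (0.38, 1.42), ∇f = (-7.117824, 5.1024) → (0.38, 1.42) − 0.02·(-7.117824, 5.1024) = (0.52235648, 1.317952)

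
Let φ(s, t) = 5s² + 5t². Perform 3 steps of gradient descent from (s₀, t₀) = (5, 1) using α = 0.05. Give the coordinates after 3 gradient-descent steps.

∇φ = (10s, 10t)
Step 1: at (5, 1), ∇φ = (50, 10) → (5, 1) − 0.05·(50, 10) = (2.5, 0.5)
Step 2: at (2.5, 0.5), ∇φ = (25, 5) → (2.5, 0.5) − 0.05·(25, 5) = (1.25, 0.25)
Step 3: at (1.25, 0.25), ∇φ = (12.5, 2.5) → (1.25, 0.25) − 0.05·(12.5, 2.5) = (0.625, 0.125)

(0.625, 0.125)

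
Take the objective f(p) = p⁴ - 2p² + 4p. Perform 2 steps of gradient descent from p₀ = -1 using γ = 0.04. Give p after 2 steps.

-1.25585664

f′(p) = 4p³ - 4p + 4
Step 1: f′(-1) = 4; p₁ = -1 − 0.04·4 = -1.16
Step 2: f′(-1.16) = 2.396416; p₂ = -1.16 − 0.04·2.396416 = -1.25585664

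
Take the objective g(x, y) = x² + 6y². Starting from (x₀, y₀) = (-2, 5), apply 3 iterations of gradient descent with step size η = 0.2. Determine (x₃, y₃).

∇g = (2x, 12y)
(x₁, y₁) = (-2, 5) − 0.2·(-4, 60) = (-1.2, -7)
(x₂, y₂) = (-1.2, -7) − 0.2·(-2.4, -84) = (-0.72, 9.8)
(x₃, y₃) = (-0.72, 9.8) − 0.2·(-1.44, 117.6) = (-0.432, -13.72)

(-0.432, -13.72)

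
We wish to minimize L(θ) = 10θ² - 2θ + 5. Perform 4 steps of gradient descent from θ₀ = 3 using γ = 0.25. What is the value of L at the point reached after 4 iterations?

5511582.5

L′(θ) = 20θ - 2
Step 1: L′(3) = 58; θ₁ = 3 − 0.25·58 = -11.5
Step 2: L′(-11.5) = -232; θ₂ = -11.5 − 0.25·(-232) = 46.5
Step 3: L′(46.5) = 928; θ₃ = 46.5 − 0.25·928 = -185.5
Step 4: L′(-185.5) = -3712; θ₄ = -185.5 − 0.25·(-3712) = 742.5
L(742.5) = 5511582.5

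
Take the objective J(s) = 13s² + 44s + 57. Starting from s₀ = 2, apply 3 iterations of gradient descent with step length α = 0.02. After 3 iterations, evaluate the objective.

21.936867725312

J′(s) = 26s + 44
Step 1: J′(2) = 96; s₁ = 2 − 0.02·96 = 0.08
Step 2: J′(0.08) = 46.08; s₂ = 0.08 − 0.02·46.08 = -0.8416
Step 3: J′(-0.8416) = 22.1184; s₃ = -0.8416 − 0.02·22.1184 = -1.283968
J(-1.283968) = 21.936867725312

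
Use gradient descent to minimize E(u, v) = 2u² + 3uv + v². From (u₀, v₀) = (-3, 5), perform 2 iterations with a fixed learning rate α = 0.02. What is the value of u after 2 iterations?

∇E = (4u + 3v, 3u + 2v)
(u₁, v₁) = (-3, 5) − 0.02·(3, 1) = (-3.06, 4.98)
(u₂, v₂) = (-3.06, 4.98) − 0.02·(2.7, 0.78) = (-3.114, 4.9644)
u = -3.114

-3.114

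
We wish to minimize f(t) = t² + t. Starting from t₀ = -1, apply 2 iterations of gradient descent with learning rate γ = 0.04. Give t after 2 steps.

f′(t) = 2t + 1
Step 1: f′(-1) = -1; t₁ = -1 − 0.04·(-1) = -0.96
Step 2: f′(-0.96) = -0.92; t₂ = -0.96 − 0.04·(-0.92) = -0.9232

-0.9232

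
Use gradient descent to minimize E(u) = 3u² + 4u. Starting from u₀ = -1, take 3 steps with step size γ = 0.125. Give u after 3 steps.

-0.671875

E′(u) = 6u + 4
Step 1: E′(-1) = -2; u₁ = -1 − 0.125·(-2) = -0.75
Step 2: E′(-0.75) = -0.5; u₂ = -0.75 − 0.125·(-0.5) = -0.6875
Step 3: E′(-0.6875) = -0.125; u₃ = -0.6875 − 0.125·(-0.125) = -0.671875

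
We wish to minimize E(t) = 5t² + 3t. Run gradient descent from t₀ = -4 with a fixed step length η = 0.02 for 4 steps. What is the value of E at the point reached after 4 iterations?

11.034004352

E′(t) = 10t + 3
t₁ = -4 − 0.02·(-37) = -3.26
t₂ = -3.26 − 0.02·(-29.6) = -2.668
t₃ = -2.668 − 0.02·(-23.68) = -2.1944
t₄ = -2.1944 − 0.02·(-18.944) = -1.81552
E(-1.81552) = 11.034004352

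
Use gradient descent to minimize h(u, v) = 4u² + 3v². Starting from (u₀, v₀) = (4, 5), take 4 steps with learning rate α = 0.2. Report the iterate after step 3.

(-0.864, -0.04)

∇h = (8u, 6v)
Step 1: at (4, 5), ∇h = (32, 30) → (4, 5) − 0.2·(32, 30) = (-2.4, -1)
Step 2: at (-2.4, -1), ∇h = (-19.2, -6) → (-2.4, -1) − 0.2·(-19.2, -6) = (1.44, 0.2)
Step 3: at (1.44, 0.2), ∇h = (11.52, 1.2) → (1.44, 0.2) − 0.2·(11.52, 1.2) = (-0.864, -0.04)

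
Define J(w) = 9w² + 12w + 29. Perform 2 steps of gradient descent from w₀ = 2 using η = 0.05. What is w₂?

-0.64

J′(w) = 18w + 12
Step 1: J′(2) = 48; w₁ = 2 − 0.05·48 = -0.4
Step 2: J′(-0.4) = 4.8; w₂ = -0.4 − 0.05·4.8 = -0.64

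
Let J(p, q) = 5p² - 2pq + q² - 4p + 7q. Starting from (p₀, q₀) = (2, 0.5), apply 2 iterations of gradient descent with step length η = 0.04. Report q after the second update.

∇J = (10p - 2q - 4, -2p + 2q + 7)
Step 1: at (2, 0.5), ∇J = (15, 4) → (2, 0.5) − 0.04·(15, 4) = (1.4, 0.34)
Step 2: at (1.4, 0.34), ∇J = (9.32, 4.88) → (1.4, 0.34) − 0.04·(9.32, 4.88) = (1.0272, 0.1448)
q = 0.1448

0.1448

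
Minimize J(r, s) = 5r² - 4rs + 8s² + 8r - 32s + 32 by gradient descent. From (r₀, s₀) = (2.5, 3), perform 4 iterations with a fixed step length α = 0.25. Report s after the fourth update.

-26.8125

∇J = (10r - 4s + 8, -4r + 16s - 32)
Step 1: at (2.5, 3), ∇J = (21, 6) → (2.5, 3) − 0.25·(21, 6) = (-2.75, 1.5)
Step 2: at (-2.75, 1.5), ∇J = (-25.5, 3) → (-2.75, 1.5) − 0.25·(-25.5, 3) = (3.625, 0.75)
Step 3: at (3.625, 0.75), ∇J = (41.25, -34.5) → (3.625, 0.75) − 0.25·(41.25, -34.5) = (-6.6875, 9.375)
Step 4: at (-6.6875, 9.375), ∇J = (-96.375, 144.75) → (-6.6875, 9.375) − 0.25·(-96.375, 144.75) = (17.40625, -26.8125)
s = -26.8125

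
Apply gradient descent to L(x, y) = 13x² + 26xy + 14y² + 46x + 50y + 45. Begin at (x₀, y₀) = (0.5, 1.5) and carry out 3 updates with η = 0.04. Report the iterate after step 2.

(1.1048, 1.8808)

∇L = (26x + 26y + 46, 26x + 28y + 50)
Step 1: at (0.5, 1.5), ∇L = (98, 105) → (0.5, 1.5) − 0.04·(98, 105) = (-3.42, -2.7)
Step 2: at (-3.42, -2.7), ∇L = (-113.12, -114.52) → (-3.42, -2.7) − 0.04·(-113.12, -114.52) = (1.1048, 1.8808)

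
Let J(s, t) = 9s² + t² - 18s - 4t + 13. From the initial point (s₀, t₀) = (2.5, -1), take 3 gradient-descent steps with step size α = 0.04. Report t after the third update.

-0.336064

∇J = (18s - 18, 2t - 4)
(s₁, t₁) = (2.5, -1) − 0.04·(27, -6) = (1.42, -0.76)
(s₂, t₂) = (1.42, -0.76) − 0.04·(7.56, -5.52) = (1.1176, -0.5392)
(s₃, t₃) = (1.1176, -0.5392) − 0.04·(2.1168, -5.0784) = (1.032928, -0.336064)
t = -0.336064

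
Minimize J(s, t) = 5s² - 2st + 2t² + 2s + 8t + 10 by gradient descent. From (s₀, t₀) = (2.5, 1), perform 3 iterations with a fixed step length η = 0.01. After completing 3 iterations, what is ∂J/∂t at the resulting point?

7.499048

∇J = (10s - 2t + 2, -2s + 4t + 8)
Step 1: at (2.5, 1), ∇J = (25, 7) → (2.5, 1) − 0.01·(25, 7) = (2.25, 0.93)
Step 2: at (2.25, 0.93), ∇J = (22.64, 7.22) → (2.25, 0.93) − 0.01·(22.64, 7.22) = (2.0236, 0.8578)
Step 3: at (2.0236, 0.8578), ∇J = (20.5204, 7.384) → (2.0236, 0.8578) − 0.01·(20.5204, 7.384) = (1.818396, 0.78396)
∂J/∂t at (1.818396, 0.78396) = 7.499048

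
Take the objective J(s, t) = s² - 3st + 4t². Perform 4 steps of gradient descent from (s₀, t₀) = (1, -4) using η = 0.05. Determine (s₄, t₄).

∇J = (2s - 3t, -3s + 8t)
Step 1: at (1, -4), ∇J = (14, -35) → (1, -4) − 0.05·(14, -35) = (0.3, -2.25)
Step 2: at (0.3, -2.25), ∇J = (7.35, -18.9) → (0.3, -2.25) − 0.05·(7.35, -18.9) = (-0.0675, -1.305)
Step 3: at (-0.0675, -1.305), ∇J = (3.78, -10.2375) → (-0.0675, -1.305) − 0.05·(3.78, -10.2375) = (-0.2565, -0.793125)
Step 4: at (-0.2565, -0.793125), ∇J = (1.866375, -5.5755) → (-0.2565, -0.793125) − 0.05·(1.866375, -5.5755) = (-0.34981875, -0.51435)

(-0.34981875, -0.51435)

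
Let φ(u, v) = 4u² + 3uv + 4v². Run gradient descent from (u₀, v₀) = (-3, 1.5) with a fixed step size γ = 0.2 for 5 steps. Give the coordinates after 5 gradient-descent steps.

(1.86624, 1.86624)

∇φ = (8u + 3v, 3u + 8v)
(u₁, v₁) = (-3, 1.5) − 0.2·(-19.5, 3) = (0.9, 0.9)
(u₂, v₂) = (0.9, 0.9) − 0.2·(9.9, 9.9) = (-1.08, -1.08)
(u₃, v₃) = (-1.08, -1.08) − 0.2·(-11.88, -11.88) = (1.296, 1.296)
(u₄, v₄) = (1.296, 1.296) − 0.2·(14.256, 14.256) = (-1.5552, -1.5552)
(u₅, v₅) = (-1.5552, -1.5552) − 0.2·(-17.1072, -17.1072) = (1.86624, 1.86624)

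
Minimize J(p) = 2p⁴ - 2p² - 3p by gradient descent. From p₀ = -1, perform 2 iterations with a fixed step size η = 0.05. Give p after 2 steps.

-0.52015

J′(p) = 8p³ - 4p - 3
p₁ = -1 − 0.05·(-7) = -0.65
p₂ = -0.65 − 0.05·(-2.597) = -0.52015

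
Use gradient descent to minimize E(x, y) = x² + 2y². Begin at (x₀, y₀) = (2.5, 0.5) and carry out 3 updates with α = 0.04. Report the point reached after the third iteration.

∇E = (2x, 4y)
(x₁, y₁) = (2.5, 0.5) − 0.04·(5, 2) = (2.3, 0.42)
(x₂, y₂) = (2.3, 0.42) − 0.04·(4.6, 1.68) = (2.116, 0.3528)
(x₃, y₃) = (2.116, 0.3528) − 0.04·(4.232, 1.4112) = (1.94672, 0.296352)

(1.94672, 0.296352)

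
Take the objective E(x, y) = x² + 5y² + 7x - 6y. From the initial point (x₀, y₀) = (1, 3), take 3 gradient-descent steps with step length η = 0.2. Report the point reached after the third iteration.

∇E = (2x + 7, 10y - 6)
Step 1: at (1, 3), ∇E = (9, 24) → (1, 3) − 0.2·(9, 24) = (-0.8, -1.8)
Step 2: at (-0.8, -1.8), ∇E = (5.4, -24) → (-0.8, -1.8) − 0.2·(5.4, -24) = (-1.88, 3)
Step 3: at (-1.88, 3), ∇E = (3.24, 24) → (-1.88, 3) − 0.2·(3.24, 24) = (-2.528, -1.8)

(-2.528, -1.8)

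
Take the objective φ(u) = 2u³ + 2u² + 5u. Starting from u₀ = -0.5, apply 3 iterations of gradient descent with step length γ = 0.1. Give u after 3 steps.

φ′(u) = 6u² + 4u + 5
u₁ = -0.5 − 0.1·4.5 = -0.95
u₂ = -0.95 − 0.1·6.615 = -1.6115
u₃ = -1.6115 − 0.1·14.1355935 = -3.02505935

-3.02505935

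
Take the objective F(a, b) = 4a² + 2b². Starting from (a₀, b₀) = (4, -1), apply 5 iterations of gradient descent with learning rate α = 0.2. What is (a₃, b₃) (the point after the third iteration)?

∇F = (8a, 4b)
Step 1: at (4, -1), ∇F = (32, -4) → (4, -1) − 0.2·(32, -4) = (-2.4, -0.2)
Step 2: at (-2.4, -0.2), ∇F = (-19.2, -0.8) → (-2.4, -0.2) − 0.2·(-19.2, -0.8) = (1.44, -0.04)
Step 3: at (1.44, -0.04), ∇F = (11.52, -0.16) → (1.44, -0.04) − 0.2·(11.52, -0.16) = (-0.864, -0.008)

(-0.864, -0.008)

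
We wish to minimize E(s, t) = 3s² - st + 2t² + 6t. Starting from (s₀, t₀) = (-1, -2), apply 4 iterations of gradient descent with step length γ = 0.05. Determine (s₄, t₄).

∇E = (6s - t, -s + 4t + 6)
(s₁, t₁) = (-1, -2) − 0.05·(-4, -1) = (-0.8, -1.95)
(s₂, t₂) = (-0.8, -1.95) − 0.05·(-2.85, -1) = (-0.6575, -1.9)
(s₃, t₃) = (-0.6575, -1.9) − 0.05·(-2.045, -0.9425) = (-0.55525, -1.852875)
(s₄, t₄) = (-0.55525, -1.852875) − 0.05·(-1.478625, -0.85625) = (-0.48131875, -1.8100625)

(-0.48131875, -1.8100625)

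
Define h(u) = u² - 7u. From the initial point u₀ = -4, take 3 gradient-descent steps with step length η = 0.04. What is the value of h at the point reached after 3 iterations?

21.8574688256

h′(u) = 2u - 7
u₁ = -4 − 0.04·(-15) = -3.4
u₂ = -3.4 − 0.04·(-13.8) = -2.848
u₃ = -2.848 − 0.04·(-12.696) = -2.34016
h(-2.34016) = 21.8574688256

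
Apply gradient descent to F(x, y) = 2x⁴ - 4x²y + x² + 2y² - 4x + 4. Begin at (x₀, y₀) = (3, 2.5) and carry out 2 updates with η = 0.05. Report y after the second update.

∇F = (8x³ - 8xy + 2x - 4, -4x² + 4y)
Step 1: at (3, 2.5), ∇F = (158, -26) → (3, 2.5) − 0.05·(158, -26) = (-4.9, 3.8)
Step 2: at (-4.9, 3.8), ∇F = (-806.032, -80.84) → (-4.9, 3.8) − 0.05·(-806.032, -80.84) = (35.4016, 7.842)
y = 7.842

7.842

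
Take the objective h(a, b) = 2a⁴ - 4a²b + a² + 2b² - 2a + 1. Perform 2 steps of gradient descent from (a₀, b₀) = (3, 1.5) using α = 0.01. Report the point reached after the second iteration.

(1.19896832, 1.781824)

∇h = (8a³ - 8ab + 2a - 2, -4a² + 4b)
(a₁, b₁) = (3, 1.5) − 0.01·(184, -30) = (1.16, 1.8)
(a₂, b₂) = (1.16, 1.8) − 0.01·(-3.896832, 1.8176) = (1.19896832, 1.781824)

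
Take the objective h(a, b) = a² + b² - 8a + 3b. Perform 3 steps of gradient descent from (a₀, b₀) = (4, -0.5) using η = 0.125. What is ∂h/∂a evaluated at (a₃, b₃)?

∇h = (2a - 8, 2b + 3)
Step 1: at (4, -0.5), ∇h = (0, 2) → (4, -0.5) − 0.125·(0, 2) = (4, -0.75)
Step 2: at (4, -0.75), ∇h = (0, 1.5) → (4, -0.75) − 0.125·(0, 1.5) = (4, -0.9375)
Step 3: at (4, -0.9375), ∇h = (0, 1.125) → (4, -0.9375) − 0.125·(0, 1.125) = (4, -1.078125)
∂h/∂a at (4, -1.078125) = 0

0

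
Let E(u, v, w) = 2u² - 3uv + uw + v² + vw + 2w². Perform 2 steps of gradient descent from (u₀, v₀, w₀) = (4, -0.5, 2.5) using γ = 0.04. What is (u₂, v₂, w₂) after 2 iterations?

∇E = (4u - 3v + w, -3u + 2v + w, u + v + 4w)
(u₁, v₁, w₁) = (4, -0.5, 2.5) − 0.04·(20, -10.5, 13.5) = (3.2, -0.08, 1.96)
(u₂, v₂, w₂) = (3.2, -0.08, 1.96) − 0.04·(15, -7.8, 10.96) = (2.6, 0.232, 1.5216)

(2.6, 0.232, 1.5216)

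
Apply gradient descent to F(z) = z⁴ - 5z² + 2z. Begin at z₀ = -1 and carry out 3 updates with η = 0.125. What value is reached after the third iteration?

-1.7265625

F′(z) = 4z³ - 10z + 2
Step 1: F′(-1) = 8; z₁ = -1 − 0.125·8 = -2
Step 2: F′(-2) = -10; z₂ = -2 − 0.125·(-10) = -0.75
Step 3: F′(-0.75) = 7.8125; z₃ = -0.75 − 0.125·7.8125 = -1.7265625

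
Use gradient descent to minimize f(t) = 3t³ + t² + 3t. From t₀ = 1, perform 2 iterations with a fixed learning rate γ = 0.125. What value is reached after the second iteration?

f′(t) = 9t² + 2t + 3
t₁ = 1 − 0.125·14 = -0.75
t₂ = -0.75 − 0.125·6.5625 = -1.5703125

-1.5703125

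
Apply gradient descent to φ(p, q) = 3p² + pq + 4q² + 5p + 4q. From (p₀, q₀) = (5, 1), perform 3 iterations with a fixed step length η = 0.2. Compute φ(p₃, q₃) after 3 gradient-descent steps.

∇φ = (6p + q + 5, p + 8q + 4)
(p₁, q₁) = (5, 1) − 0.2·(36, 17) = (-2.2, -2.4)
(p₂, q₂) = (-2.2, -2.4) − 0.2·(-10.6, -17.4) = (-0.08, 1.08)
(p₃, q₃) = (-0.08, 1.08) − 0.2·(5.6, 12.56) = (-1.2, -1.432)
φ(-1.2, -1.432) = 2.512896

2.512896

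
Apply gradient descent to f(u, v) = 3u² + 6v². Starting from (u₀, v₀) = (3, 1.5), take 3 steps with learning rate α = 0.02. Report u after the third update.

∇f = (6u, 12v)
Step 1: at (3, 1.5), ∇f = (18, 18) → (3, 1.5) − 0.02·(18, 18) = (2.64, 1.14)
Step 2: at (2.64, 1.14), ∇f = (15.84, 13.68) → (2.64, 1.14) − 0.02·(15.84, 13.68) = (2.3232, 0.8664)
Step 3: at (2.3232, 0.8664), ∇f = (13.9392, 10.3968) → (2.3232, 0.8664) − 0.02·(13.9392, 10.3968) = (2.044416, 0.658464)
u = 2.044416

2.044416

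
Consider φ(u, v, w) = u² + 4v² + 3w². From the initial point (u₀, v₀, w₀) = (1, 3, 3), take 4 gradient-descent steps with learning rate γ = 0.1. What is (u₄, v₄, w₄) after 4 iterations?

∇φ = (2u, 8v, 6w)
(u₁, v₁, w₁) = (1, 3, 3) − 0.1·(2, 24, 18) = (0.8, 0.6, 1.2)
(u₂, v₂, w₂) = (0.8, 0.6, 1.2) − 0.1·(1.6, 4.8, 7.2) = (0.64, 0.12, 0.48)
(u₃, v₃, w₃) = (0.64, 0.12, 0.48) − 0.1·(1.28, 0.96, 2.88) = (0.512, 0.024, 0.192)
(u₄, v₄, w₄) = (0.512, 0.024, 0.192) − 0.1·(1.024, 0.192, 1.152) = (0.4096, 0.0048, 0.0768)

(0.4096, 0.0048, 0.0768)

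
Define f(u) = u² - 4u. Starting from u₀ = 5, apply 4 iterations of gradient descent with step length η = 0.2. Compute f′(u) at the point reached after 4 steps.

0.7776

f′(u) = 2u - 4
Step 1: f′(5) = 6; u₁ = 5 − 0.2·6 = 3.8
Step 2: f′(3.8) = 3.6; u₂ = 3.8 − 0.2·3.6 = 3.08
Step 3: f′(3.08) = 2.16; u₃ = 3.08 − 0.2·2.16 = 2.648
Step 4: f′(2.648) = 1.296; u₄ = 2.648 − 0.2·1.296 = 2.3888
f′(u) at (2.3888) = 0.7776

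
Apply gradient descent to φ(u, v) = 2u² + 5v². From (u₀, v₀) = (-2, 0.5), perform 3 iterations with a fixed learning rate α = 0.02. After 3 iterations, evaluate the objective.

5.178520010752

∇φ = (4u, 10v)
(u₁, v₁) = (-2, 0.5) − 0.02·(-8, 5) = (-1.84, 0.4)
(u₂, v₂) = (-1.84, 0.4) − 0.02·(-7.36, 4) = (-1.6928, 0.32)
(u₃, v₃) = (-1.6928, 0.32) − 0.02·(-6.7712, 3.2) = (-1.557376, 0.256)
φ(-1.557376, 0.256) = 5.178520010752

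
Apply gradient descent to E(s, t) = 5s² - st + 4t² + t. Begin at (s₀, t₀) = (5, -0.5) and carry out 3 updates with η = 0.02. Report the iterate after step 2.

∇E = (10s - t, -s + 8t + 1)
(s₁, t₁) = (5, -0.5) − 0.02·(50.5, -8) = (3.99, -0.34)
(s₂, t₂) = (3.99, -0.34) − 0.02·(40.24, -5.71) = (3.1852, -0.2258)

(3.1852, -0.2258)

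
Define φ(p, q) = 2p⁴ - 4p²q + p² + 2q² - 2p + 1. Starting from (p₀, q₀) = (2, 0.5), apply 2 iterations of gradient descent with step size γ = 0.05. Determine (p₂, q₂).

∇φ = (8p³ - 8pq + 2p - 2, -4p² + 4q)
Step 1: at (2, 0.5), ∇φ = (58, -14) → (2, 0.5) − 0.05·(58, -14) = (-0.9, 1.2)
Step 2: at (-0.9, 1.2), ∇φ = (-0.992, 1.56) → (-0.9, 1.2) − 0.05·(-0.992, 1.56) = (-0.8504, 1.122)

(-0.8504, 1.122)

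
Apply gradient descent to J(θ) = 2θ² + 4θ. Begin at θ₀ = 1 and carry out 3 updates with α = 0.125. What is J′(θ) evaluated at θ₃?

J′(θ) = 4θ + 4
θ₁ = 1 − 0.125·8 = 0
θ₂ = 0 − 0.125·4 = -0.5
θ₃ = -0.5 − 0.125·2 = -0.75
J′(θ) at (-0.75) = 1

1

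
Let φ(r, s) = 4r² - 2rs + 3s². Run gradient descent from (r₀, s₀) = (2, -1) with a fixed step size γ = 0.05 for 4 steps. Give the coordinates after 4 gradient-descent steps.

(0.1945, -0.0407)

∇φ = (8r - 2s, -2r + 6s)
(r₁, s₁) = (2, -1) − 0.05·(18, -10) = (1.1, -0.5)
(r₂, s₂) = (1.1, -0.5) − 0.05·(9.8, -5.2) = (0.61, -0.24)
(r₃, s₃) = (0.61, -0.24) − 0.05·(5.36, -2.66) = (0.342, -0.107)
(r₄, s₄) = (0.342, -0.107) − 0.05·(2.95, -1.326) = (0.1945, -0.0407)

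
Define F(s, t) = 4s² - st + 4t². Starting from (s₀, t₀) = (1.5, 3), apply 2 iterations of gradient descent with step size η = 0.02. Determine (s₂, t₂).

(1.1598, 2.1684)

∇F = (8s - t, -s + 8t)
Step 1: at (1.5, 3), ∇F = (9, 22.5) → (1.5, 3) − 0.02·(9, 22.5) = (1.32, 2.55)
Step 2: at (1.32, 2.55), ∇F = (8.01, 19.08) → (1.32, 2.55) − 0.02·(8.01, 19.08) = (1.1598, 2.1684)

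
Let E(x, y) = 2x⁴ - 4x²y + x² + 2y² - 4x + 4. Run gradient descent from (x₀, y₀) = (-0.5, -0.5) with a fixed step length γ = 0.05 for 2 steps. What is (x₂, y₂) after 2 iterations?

(0.1244, -0.278)

∇E = (8x³ - 8xy + 2x - 4, -4x² + 4y)
Step 1: at (-0.5, -0.5), ∇E = (-8, -3) → (-0.5, -0.5) − 0.05·(-8, -3) = (-0.1, -0.35)
Step 2: at (-0.1, -0.35), ∇E = (-4.488, -1.44) → (-0.1, -0.35) − 0.05·(-4.488, -1.44) = (0.1244, -0.278)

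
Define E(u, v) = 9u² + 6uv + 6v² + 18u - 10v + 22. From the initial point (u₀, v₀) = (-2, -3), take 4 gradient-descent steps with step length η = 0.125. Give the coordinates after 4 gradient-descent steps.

(-22.1796875, -11.16015625)

∇E = (18u + 6v + 18, 6u + 12v - 10)
Step 1: at (-2, -3), ∇E = (-36, -58) → (-2, -3) − 0.125·(-36, -58) = (2.5, 4.25)
Step 2: at (2.5, 4.25), ∇E = (88.5, 56) → (2.5, 4.25) − 0.125·(88.5, 56) = (-8.5625, -2.75)
Step 3: at (-8.5625, -2.75), ∇E = (-152.625, -94.375) → (-8.5625, -2.75) − 0.125·(-152.625, -94.375) = (10.515625, 9.046875)
Step 4: at (10.515625, 9.046875), ∇E = (261.5625, 161.65625) → (10.515625, 9.046875) − 0.125·(261.5625, 161.65625) = (-22.1796875, -11.16015625)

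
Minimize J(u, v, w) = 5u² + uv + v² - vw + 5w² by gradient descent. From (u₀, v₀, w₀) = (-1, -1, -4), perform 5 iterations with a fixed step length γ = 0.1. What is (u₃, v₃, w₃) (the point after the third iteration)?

∇J = (10u + v, u + 2v - w, -v + 10w)
(u₁, v₁, w₁) = (-1, -1, -4) − 0.1·(-11, 1, -39) = (0.1, -1.1, -0.1)
(u₂, v₂, w₂) = (0.1, -1.1, -0.1) − 0.1·(-0.1, -2, 0.1) = (0.11, -0.9, -0.11)
(u₃, v₃, w₃) = (0.11, -0.9, -0.11) − 0.1·(0.2, -1.58, -0.2) = (0.09, -0.742, -0.09)

(0.09, -0.742, -0.09)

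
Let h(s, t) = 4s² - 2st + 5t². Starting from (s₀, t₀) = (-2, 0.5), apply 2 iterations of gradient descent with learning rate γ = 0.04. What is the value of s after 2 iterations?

-0.8864

∇h = (8s - 2t, -2s + 10t)
Step 1: at (-2, 0.5), ∇h = (-17, 9) → (-2, 0.5) − 0.04·(-17, 9) = (-1.32, 0.14)
Step 2: at (-1.32, 0.14), ∇h = (-10.84, 4.04) → (-1.32, 0.14) − 0.04·(-10.84, 4.04) = (-0.8864, -0.0216)
s = -0.8864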